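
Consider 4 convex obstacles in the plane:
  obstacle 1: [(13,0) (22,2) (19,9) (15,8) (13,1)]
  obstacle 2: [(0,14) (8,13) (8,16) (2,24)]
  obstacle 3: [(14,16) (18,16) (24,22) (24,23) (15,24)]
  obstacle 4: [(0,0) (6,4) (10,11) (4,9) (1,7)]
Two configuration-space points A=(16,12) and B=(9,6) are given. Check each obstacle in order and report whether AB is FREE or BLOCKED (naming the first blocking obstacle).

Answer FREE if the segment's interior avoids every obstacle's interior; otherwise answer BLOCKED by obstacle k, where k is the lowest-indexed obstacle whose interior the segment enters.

FREE

Obstacle 1 [(13,0) (22,2) (19,9) (15,8) (13,1)]:
  edge (13,0)–(22,2): clear
  edge (22,2)–(19,9): clear
  edge (19,9)–(15,8): clear
  edge (15,8)–(13,1): clear
  edge (13,1)–(13,0): clear
  midpoint (25/2,9) outside
  → clear
Obstacle 2 [(0,14) (8,13) (8,16) (2,24)]:
  edge (0,14)–(8,13): clear
  edge (8,13)–(8,16): clear
  edge (8,16)–(2,24): clear
  edge (2,24)–(0,14): clear
  midpoint (25/2,9) outside
  → clear
Obstacle 3 [(14,16) (18,16) (24,22) (24,23) (15,24)]:
  edge (14,16)–(18,16): clear
  edge (18,16)–(24,22): clear
  edge (24,22)–(24,23): clear
  edge (24,23)–(15,24): clear
  edge (15,24)–(14,16): clear
  midpoint (25/2,9) outside
  → clear
Obstacle 4 [(0,0) (6,4) (10,11) (4,9) (1,7)]:
  edge (0,0)–(6,4): clear
  edge (6,4)–(10,11): clear
  edge (10,11)–(4,9): clear
  edge (4,9)–(1,7): clear
  edge (1,7)–(0,0): clear
  midpoint (25/2,9) outside
  → clear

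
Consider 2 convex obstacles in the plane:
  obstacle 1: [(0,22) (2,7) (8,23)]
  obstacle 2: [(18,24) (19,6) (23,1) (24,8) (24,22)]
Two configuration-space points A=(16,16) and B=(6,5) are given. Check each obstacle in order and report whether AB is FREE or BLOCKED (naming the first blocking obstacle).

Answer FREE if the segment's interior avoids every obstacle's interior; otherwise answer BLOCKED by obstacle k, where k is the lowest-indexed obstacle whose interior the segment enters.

Obstacle 1 [(0,22) (2,7) (8,23)]:
  edge (0,22)–(2,7): clear
  edge (2,7)–(8,23): clear
  edge (8,23)–(0,22): clear
  midpoint (11,21/2) outside
  → clear
Obstacle 2 [(18,24) (19,6) (23,1) (24,8) (24,22)]:
  edge (18,24)–(19,6): clear
  edge (19,6)–(23,1): clear
  edge (23,1)–(24,8): clear
  edge (24,8)–(24,22): clear
  edge (24,22)–(18,24): clear
  midpoint (11,21/2) outside
  → clear

FREE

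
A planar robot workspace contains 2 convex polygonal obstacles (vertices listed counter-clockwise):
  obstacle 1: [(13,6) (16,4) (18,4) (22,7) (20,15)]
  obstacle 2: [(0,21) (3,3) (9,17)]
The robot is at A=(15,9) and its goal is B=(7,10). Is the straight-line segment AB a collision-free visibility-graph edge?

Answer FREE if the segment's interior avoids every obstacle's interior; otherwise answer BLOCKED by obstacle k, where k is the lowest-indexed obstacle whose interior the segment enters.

Obstacle 1 [(13,6) (16,4) (18,4) (22,7) (20,15)]:
  edge (13,6)–(16,4): clear
  edge (16,4)–(18,4): clear
  edge (18,4)–(22,7): clear
  edge (22,7)–(20,15): clear
  edge (20,15)–(13,6): clear
  midpoint (11,19/2) outside
  → clear
Obstacle 2 [(0,21) (3,3) (9,17)]:
  edge (0,21)–(3,3): clear
  edge (3,3)–(9,17): clear
  edge (9,17)–(0,21): clear
  midpoint (11,19/2) outside
  → clear

FREE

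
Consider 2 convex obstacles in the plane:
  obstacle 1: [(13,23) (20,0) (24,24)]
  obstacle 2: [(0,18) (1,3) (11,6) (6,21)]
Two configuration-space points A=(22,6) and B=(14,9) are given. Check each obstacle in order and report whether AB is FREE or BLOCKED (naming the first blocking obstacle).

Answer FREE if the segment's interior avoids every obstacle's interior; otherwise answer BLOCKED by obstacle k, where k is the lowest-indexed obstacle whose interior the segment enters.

BLOCKED by obstacle 1

Obstacle 1 [(13,23) (20,0) (24,24)]:
  edge (13,23)–(20,0): crosses AB
  edge (20,0)–(24,24): crosses AB
  edge (24,24)–(13,23): clear
  → BLOCKED
Obstacle 2 [(0,18) (1,3) (11,6) (6,21)]:
  edge (0,18)–(1,3): clear
  edge (1,3)–(11,6): clear
  edge (11,6)–(6,21): clear
  edge (6,21)–(0,18): clear
  midpoint (18,15/2) outside
  → clear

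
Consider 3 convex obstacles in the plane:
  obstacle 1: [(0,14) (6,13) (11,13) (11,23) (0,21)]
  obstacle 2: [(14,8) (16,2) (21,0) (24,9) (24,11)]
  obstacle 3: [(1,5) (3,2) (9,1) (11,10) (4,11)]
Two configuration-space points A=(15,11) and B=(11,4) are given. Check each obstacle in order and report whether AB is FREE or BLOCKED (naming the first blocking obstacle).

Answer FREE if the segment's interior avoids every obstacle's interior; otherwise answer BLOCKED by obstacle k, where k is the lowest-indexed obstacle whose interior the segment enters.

Obstacle 1 [(0,14) (6,13) (11,13) (11,23) (0,21)]:
  edge (0,14)–(6,13): clear
  edge (6,13)–(11,13): clear
  edge (11,13)–(11,23): clear
  edge (11,23)–(0,21): clear
  edge (0,21)–(0,14): clear
  midpoint (13,15/2) outside
  → clear
Obstacle 2 [(14,8) (16,2) (21,0) (24,9) (24,11)]:
  edge (14,8)–(16,2): clear
  edge (16,2)–(21,0): clear
  edge (21,0)–(24,9): clear
  edge (24,9)–(24,11): clear
  edge (24,11)–(14,8): clear
  midpoint (13,15/2) outside
  → clear
Obstacle 3 [(1,5) (3,2) (9,1) (11,10) (4,11)]:
  edge (1,5)–(3,2): clear
  edge (3,2)–(9,1): clear
  edge (9,1)–(11,10): clear
  edge (11,10)–(4,11): clear
  edge (4,11)–(1,5): clear
  midpoint (13,15/2) outside
  → clear

FREE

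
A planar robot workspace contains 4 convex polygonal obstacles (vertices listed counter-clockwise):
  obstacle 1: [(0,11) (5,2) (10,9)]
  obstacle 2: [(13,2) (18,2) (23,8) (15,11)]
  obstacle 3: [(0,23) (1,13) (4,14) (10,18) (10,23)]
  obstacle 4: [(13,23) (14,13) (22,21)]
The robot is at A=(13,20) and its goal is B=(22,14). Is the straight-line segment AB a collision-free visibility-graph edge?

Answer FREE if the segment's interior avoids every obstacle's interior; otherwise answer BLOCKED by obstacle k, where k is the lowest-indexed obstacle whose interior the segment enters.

BLOCKED by obstacle 4

Obstacle 1 [(0,11) (5,2) (10,9)]:
  edge (0,11)–(5,2): clear
  edge (5,2)–(10,9): clear
  edge (10,9)–(0,11): clear
  midpoint (35/2,17) outside
  → clear
Obstacle 2 [(13,2) (18,2) (23,8) (15,11)]:
  edge (13,2)–(18,2): clear
  edge (18,2)–(23,8): clear
  edge (23,8)–(15,11): clear
  edge (15,11)–(13,2): clear
  midpoint (35/2,17) outside
  → clear
Obstacle 3 [(0,23) (1,13) (4,14) (10,18) (10,23)]:
  edge (0,23)–(1,13): clear
  edge (1,13)–(4,14): clear
  edge (4,14)–(10,18): clear
  edge (10,18)–(10,23): clear
  edge (10,23)–(0,23): clear
  midpoint (35/2,17) outside
  → clear
Obstacle 4 [(13,23) (14,13) (22,21)]:
  edge (13,23)–(14,13): crosses AB
  edge (14,13)–(22,21): crosses AB
  edge (22,21)–(13,23): clear
  → BLOCKED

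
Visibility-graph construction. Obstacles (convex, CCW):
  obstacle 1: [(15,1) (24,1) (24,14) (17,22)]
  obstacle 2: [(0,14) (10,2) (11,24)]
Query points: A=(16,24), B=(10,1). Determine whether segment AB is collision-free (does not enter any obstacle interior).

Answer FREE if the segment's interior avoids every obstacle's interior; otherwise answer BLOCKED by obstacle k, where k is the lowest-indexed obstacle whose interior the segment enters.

Obstacle 1 [(15,1) (24,1) (24,14) (17,22)]:
  edge (15,1)–(24,1): clear
  edge (24,1)–(24,14): clear
  edge (24,14)–(17,22): clear
  edge (17,22)–(15,1): clear
  midpoint (13,25/2) outside
  → clear
Obstacle 2 [(0,14) (10,2) (11,24)]:
  edge (0,14)–(10,2): clear
  edge (10,2)–(11,24): clear
  edge (11,24)–(0,14): clear
  midpoint (13,25/2) outside
  → clear

FREE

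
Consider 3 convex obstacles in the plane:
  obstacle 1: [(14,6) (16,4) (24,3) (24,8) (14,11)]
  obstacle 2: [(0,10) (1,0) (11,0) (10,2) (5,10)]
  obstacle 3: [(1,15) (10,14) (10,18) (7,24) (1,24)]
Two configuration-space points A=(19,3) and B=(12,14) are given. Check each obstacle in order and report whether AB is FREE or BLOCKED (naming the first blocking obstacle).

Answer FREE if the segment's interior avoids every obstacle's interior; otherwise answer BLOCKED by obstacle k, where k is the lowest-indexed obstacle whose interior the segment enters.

BLOCKED by obstacle 1

Obstacle 1 [(14,6) (16,4) (24,3) (24,8) (14,11)]:
  edge (14,6)–(16,4): clear
  edge (16,4)–(24,3): crosses AB
  edge (24,3)–(24,8): clear
  edge (24,8)–(14,11): clear
  edge (14,11)–(14,6): crosses AB
  → BLOCKED
Obstacle 2 [(0,10) (1,0) (11,0) (10,2) (5,10)]:
  edge (0,10)–(1,0): clear
  edge (1,0)–(11,0): clear
  edge (11,0)–(10,2): clear
  edge (10,2)–(5,10): clear
  edge (5,10)–(0,10): clear
  midpoint (31/2,17/2) outside
  → clear
Obstacle 3 [(1,15) (10,14) (10,18) (7,24) (1,24)]:
  edge (1,15)–(10,14): clear
  edge (10,14)–(10,18): clear
  edge (10,18)–(7,24): clear
  edge (7,24)–(1,24): clear
  edge (1,24)–(1,15): clear
  midpoint (31/2,17/2) outside
  → clear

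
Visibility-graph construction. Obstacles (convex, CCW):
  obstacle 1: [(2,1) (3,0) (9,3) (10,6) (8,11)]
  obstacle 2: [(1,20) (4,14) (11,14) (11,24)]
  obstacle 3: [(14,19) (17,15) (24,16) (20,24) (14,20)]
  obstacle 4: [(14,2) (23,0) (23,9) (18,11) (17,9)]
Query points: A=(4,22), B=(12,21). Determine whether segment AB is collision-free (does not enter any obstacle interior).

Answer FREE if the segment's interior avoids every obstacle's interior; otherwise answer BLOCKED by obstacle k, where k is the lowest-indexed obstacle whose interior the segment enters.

BLOCKED by obstacle 2

Obstacle 1 [(2,1) (3,0) (9,3) (10,6) (8,11)]:
  edge (2,1)–(3,0): clear
  edge (3,0)–(9,3): clear
  edge (9,3)–(10,6): clear
  edge (10,6)–(8,11): clear
  edge (8,11)–(2,1): clear
  midpoint (8,43/2) outside
  → clear
Obstacle 2 [(1,20) (4,14) (11,14) (11,24)]:
  edge (1,20)–(4,14): clear
  edge (4,14)–(11,14): clear
  edge (11,14)–(11,24): crosses AB
  edge (11,24)–(1,20): crosses AB
  → BLOCKED
Obstacle 3 [(14,19) (17,15) (24,16) (20,24) (14,20)]:
  edge (14,19)–(17,15): clear
  edge (17,15)–(24,16): clear
  edge (24,16)–(20,24): clear
  edge (20,24)–(14,20): clear
  edge (14,20)–(14,19): clear
  midpoint (8,43/2) outside
  → clear
Obstacle 4 [(14,2) (23,0) (23,9) (18,11) (17,9)]:
  edge (14,2)–(23,0): clear
  edge (23,0)–(23,9): clear
  edge (23,9)–(18,11): clear
  edge (18,11)–(17,9): clear
  edge (17,9)–(14,2): clear
  midpoint (8,43/2) outside
  → clear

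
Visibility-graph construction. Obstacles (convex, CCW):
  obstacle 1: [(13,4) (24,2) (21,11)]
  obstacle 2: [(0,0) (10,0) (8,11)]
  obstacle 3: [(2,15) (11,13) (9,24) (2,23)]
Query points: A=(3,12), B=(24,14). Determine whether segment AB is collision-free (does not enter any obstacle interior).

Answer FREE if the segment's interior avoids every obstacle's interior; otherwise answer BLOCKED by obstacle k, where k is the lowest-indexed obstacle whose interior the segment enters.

Obstacle 1 [(13,4) (24,2) (21,11)]:
  edge (13,4)–(24,2): clear
  edge (24,2)–(21,11): clear
  edge (21,11)–(13,4): clear
  midpoint (27/2,13) outside
  → clear
Obstacle 2 [(0,0) (10,0) (8,11)]:
  edge (0,0)–(10,0): clear
  edge (10,0)–(8,11): clear
  edge (8,11)–(0,0): clear
  midpoint (27/2,13) outside
  → clear
Obstacle 3 [(2,15) (11,13) (9,24) (2,23)]:
  edge (2,15)–(11,13): clear
  edge (11,13)–(9,24): clear
  edge (9,24)–(2,23): clear
  edge (2,23)–(2,15): clear
  midpoint (27/2,13) outside
  → clear

FREE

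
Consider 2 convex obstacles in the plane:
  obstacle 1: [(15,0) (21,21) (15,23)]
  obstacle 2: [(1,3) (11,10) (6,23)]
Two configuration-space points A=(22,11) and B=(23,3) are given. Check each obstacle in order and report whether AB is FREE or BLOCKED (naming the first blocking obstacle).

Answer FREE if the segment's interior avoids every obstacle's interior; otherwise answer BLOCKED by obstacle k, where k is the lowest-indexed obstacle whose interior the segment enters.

FREE

Obstacle 1 [(15,0) (21,21) (15,23)]:
  edge (15,0)–(21,21): clear
  edge (21,21)–(15,23): clear
  edge (15,23)–(15,0): clear
  midpoint (45/2,7) outside
  → clear
Obstacle 2 [(1,3) (11,10) (6,23)]:
  edge (1,3)–(11,10): clear
  edge (11,10)–(6,23): clear
  edge (6,23)–(1,3): clear
  midpoint (45/2,7) outside
  → clear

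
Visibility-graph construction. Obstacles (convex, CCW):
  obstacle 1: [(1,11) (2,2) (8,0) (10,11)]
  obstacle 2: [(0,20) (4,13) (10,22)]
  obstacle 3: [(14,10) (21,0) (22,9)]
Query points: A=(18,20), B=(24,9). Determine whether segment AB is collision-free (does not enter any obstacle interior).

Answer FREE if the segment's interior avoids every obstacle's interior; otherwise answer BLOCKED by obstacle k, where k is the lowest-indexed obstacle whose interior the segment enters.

Obstacle 1 [(1,11) (2,2) (8,0) (10,11)]:
  edge (1,11)–(2,2): clear
  edge (2,2)–(8,0): clear
  edge (8,0)–(10,11): clear
  edge (10,11)–(1,11): clear
  midpoint (21,29/2) outside
  → clear
Obstacle 2 [(0,20) (4,13) (10,22)]:
  edge (0,20)–(4,13): clear
  edge (4,13)–(10,22): clear
  edge (10,22)–(0,20): clear
  midpoint (21,29/2) outside
  → clear
Obstacle 3 [(14,10) (21,0) (22,9)]:
  edge (14,10)–(21,0): clear
  edge (21,0)–(22,9): clear
  edge (22,9)–(14,10): clear
  midpoint (21,29/2) outside
  → clear

FREE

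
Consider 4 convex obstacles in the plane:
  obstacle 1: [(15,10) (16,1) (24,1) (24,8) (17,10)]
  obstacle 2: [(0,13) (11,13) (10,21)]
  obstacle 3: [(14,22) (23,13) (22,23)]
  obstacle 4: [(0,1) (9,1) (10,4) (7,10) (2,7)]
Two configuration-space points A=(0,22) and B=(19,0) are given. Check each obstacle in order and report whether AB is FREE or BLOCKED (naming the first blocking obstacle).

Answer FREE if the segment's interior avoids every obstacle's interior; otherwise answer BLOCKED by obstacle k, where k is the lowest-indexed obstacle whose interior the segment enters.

BLOCKED by obstacle 1

Obstacle 1 [(15,10) (16,1) (24,1) (24,8) (17,10)]:
  edge (15,10)–(16,1): crosses AB
  edge (16,1)–(24,1): crosses AB
  edge (24,1)–(24,8): clear
  edge (24,8)–(17,10): clear
  edge (17,10)–(15,10): clear
  → BLOCKED
Obstacle 2 [(0,13) (11,13) (10,21)]:
  edge (0,13)–(11,13): crosses AB
  edge (11,13)–(10,21): clear
  edge (10,21)–(0,13): crosses AB
  → BLOCKED
Obstacle 3 [(14,22) (23,13) (22,23)]:
  edge (14,22)–(23,13): clear
  edge (23,13)–(22,23): clear
  edge (22,23)–(14,22): clear
  midpoint (19/2,11) outside
  → clear
Obstacle 4 [(0,1) (9,1) (10,4) (7,10) (2,7)]:
  edge (0,1)–(9,1): clear
  edge (9,1)–(10,4): clear
  edge (10,4)–(7,10): clear
  edge (7,10)–(2,7): clear
  edge (2,7)–(0,1): clear
  midpoint (19/2,11) outside
  → clear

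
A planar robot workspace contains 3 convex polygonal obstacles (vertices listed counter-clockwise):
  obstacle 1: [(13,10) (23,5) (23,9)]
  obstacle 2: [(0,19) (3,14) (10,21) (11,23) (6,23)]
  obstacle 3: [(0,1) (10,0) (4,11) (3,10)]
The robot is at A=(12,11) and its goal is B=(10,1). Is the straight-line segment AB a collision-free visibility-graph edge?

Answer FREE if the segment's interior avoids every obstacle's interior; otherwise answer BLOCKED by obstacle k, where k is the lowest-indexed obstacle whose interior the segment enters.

FREE

Obstacle 1 [(13,10) (23,5) (23,9)]:
  edge (13,10)–(23,5): clear
  edge (23,5)–(23,9): clear
  edge (23,9)–(13,10): clear
  midpoint (11,6) outside
  → clear
Obstacle 2 [(0,19) (3,14) (10,21) (11,23) (6,23)]:
  edge (0,19)–(3,14): clear
  edge (3,14)–(10,21): clear
  edge (10,21)–(11,23): clear
  edge (11,23)–(6,23): clear
  edge (6,23)–(0,19): clear
  midpoint (11,6) outside
  → clear
Obstacle 3 [(0,1) (10,0) (4,11) (3,10)]:
  edge (0,1)–(10,0): clear
  edge (10,0)–(4,11): clear
  edge (4,11)–(3,10): clear
  edge (3,10)–(0,1): clear
  midpoint (11,6) outside
  → clear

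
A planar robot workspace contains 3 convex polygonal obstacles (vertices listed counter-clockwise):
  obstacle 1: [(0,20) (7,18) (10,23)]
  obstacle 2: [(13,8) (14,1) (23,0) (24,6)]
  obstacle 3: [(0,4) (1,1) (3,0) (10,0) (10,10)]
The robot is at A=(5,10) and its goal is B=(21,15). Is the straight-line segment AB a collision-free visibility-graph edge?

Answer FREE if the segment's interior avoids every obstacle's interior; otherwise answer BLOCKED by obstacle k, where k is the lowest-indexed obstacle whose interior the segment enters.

FREE

Obstacle 1 [(0,20) (7,18) (10,23)]:
  edge (0,20)–(7,18): clear
  edge (7,18)–(10,23): clear
  edge (10,23)–(0,20): clear
  midpoint (13,25/2) outside
  → clear
Obstacle 2 [(13,8) (14,1) (23,0) (24,6)]:
  edge (13,8)–(14,1): clear
  edge (14,1)–(23,0): clear
  edge (23,0)–(24,6): clear
  edge (24,6)–(13,8): clear
  midpoint (13,25/2) outside
  → clear
Obstacle 3 [(0,4) (1,1) (3,0) (10,0) (10,10)]:
  edge (0,4)–(1,1): clear
  edge (1,1)–(3,0): clear
  edge (3,0)–(10,0): clear
  edge (10,0)–(10,10): clear
  edge (10,10)–(0,4): clear
  midpoint (13,25/2) outside
  → clear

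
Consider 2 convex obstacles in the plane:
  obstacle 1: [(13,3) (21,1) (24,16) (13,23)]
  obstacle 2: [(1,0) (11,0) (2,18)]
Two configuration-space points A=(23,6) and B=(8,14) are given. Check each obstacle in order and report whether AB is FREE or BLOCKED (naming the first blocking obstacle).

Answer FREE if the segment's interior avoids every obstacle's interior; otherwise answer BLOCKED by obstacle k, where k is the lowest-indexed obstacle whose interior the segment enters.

Obstacle 1 [(13,3) (21,1) (24,16) (13,23)]:
  edge (13,3)–(21,1): clear
  edge (21,1)–(24,16): crosses AB
  edge (24,16)–(13,23): clear
  edge (13,23)–(13,3): crosses AB
  → BLOCKED
Obstacle 2 [(1,0) (11,0) (2,18)]:
  edge (1,0)–(11,0): clear
  edge (11,0)–(2,18): clear
  edge (2,18)–(1,0): clear
  midpoint (31/2,10) outside
  → clear

BLOCKED by obstacle 1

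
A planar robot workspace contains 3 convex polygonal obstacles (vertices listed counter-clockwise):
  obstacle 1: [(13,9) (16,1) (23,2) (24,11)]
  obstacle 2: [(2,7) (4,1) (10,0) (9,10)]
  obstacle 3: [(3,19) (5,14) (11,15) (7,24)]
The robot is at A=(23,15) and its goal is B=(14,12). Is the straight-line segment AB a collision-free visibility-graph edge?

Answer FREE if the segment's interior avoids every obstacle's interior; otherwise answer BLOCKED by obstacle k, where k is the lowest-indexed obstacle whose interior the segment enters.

Obstacle 1 [(13,9) (16,1) (23,2) (24,11)]:
  edge (13,9)–(16,1): clear
  edge (16,1)–(23,2): clear
  edge (23,2)–(24,11): clear
  edge (24,11)–(13,9): clear
  midpoint (37/2,27/2) outside
  → clear
Obstacle 2 [(2,7) (4,1) (10,0) (9,10)]:
  edge (2,7)–(4,1): clear
  edge (4,1)–(10,0): clear
  edge (10,0)–(9,10): clear
  edge (9,10)–(2,7): clear
  midpoint (37/2,27/2) outside
  → clear
Obstacle 3 [(3,19) (5,14) (11,15) (7,24)]:
  edge (3,19)–(5,14): clear
  edge (5,14)–(11,15): clear
  edge (11,15)–(7,24): clear
  edge (7,24)–(3,19): clear
  midpoint (37/2,27/2) outside
  → clear

FREE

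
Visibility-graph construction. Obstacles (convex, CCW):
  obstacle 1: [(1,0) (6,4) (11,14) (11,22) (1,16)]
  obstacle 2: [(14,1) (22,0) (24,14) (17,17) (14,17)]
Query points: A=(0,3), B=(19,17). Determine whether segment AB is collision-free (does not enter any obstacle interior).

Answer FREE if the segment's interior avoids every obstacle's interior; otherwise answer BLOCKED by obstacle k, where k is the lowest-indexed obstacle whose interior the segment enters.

BLOCKED by obstacle 1

Obstacle 1 [(1,0) (6,4) (11,14) (11,22) (1,16)]:
  edge (1,0)–(6,4): clear
  edge (6,4)–(11,14): crosses AB
  edge (11,14)–(11,22): clear
  edge (11,22)–(1,16): clear
  edge (1,16)–(1,0): crosses AB
  → BLOCKED
Obstacle 2 [(14,1) (22,0) (24,14) (17,17) (14,17)]:
  edge (14,1)–(22,0): clear
  edge (22,0)–(24,14): clear
  edge (24,14)–(17,17): crosses AB
  edge (17,17)–(14,17): clear
  edge (14,17)–(14,1): crosses AB
  → BLOCKED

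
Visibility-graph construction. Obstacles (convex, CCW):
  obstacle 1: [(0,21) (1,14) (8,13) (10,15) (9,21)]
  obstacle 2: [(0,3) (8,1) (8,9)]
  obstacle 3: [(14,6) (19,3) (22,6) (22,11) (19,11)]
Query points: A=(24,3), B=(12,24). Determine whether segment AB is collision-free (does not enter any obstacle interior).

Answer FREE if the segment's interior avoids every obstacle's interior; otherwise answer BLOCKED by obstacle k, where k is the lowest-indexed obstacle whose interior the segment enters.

BLOCKED by obstacle 3

Obstacle 1 [(0,21) (1,14) (8,13) (10,15) (9,21)]:
  edge (0,21)–(1,14): clear
  edge (1,14)–(8,13): clear
  edge (8,13)–(10,15): clear
  edge (10,15)–(9,21): clear
  edge (9,21)–(0,21): clear
  midpoint (18,27/2) outside
  → clear
Obstacle 2 [(0,3) (8,1) (8,9)]:
  edge (0,3)–(8,1): clear
  edge (8,1)–(8,9): clear
  edge (8,9)–(0,3): clear
  midpoint (18,27/2) outside
  → clear
Obstacle 3 [(14,6) (19,3) (22,6) (22,11) (19,11)]:
  edge (14,6)–(19,3): clear
  edge (19,3)–(22,6): clear
  edge (22,6)–(22,11): crosses AB
  edge (22,11)–(19,11): crosses AB
  edge (19,11)–(14,6): clear
  → BLOCKED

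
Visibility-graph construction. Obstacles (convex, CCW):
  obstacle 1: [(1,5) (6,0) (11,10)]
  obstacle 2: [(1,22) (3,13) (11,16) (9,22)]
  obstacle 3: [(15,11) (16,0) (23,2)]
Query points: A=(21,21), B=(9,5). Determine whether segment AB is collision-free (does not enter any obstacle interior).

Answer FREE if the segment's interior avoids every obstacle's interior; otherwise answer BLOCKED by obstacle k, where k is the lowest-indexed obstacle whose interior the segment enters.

FREE

Obstacle 1 [(1,5) (6,0) (11,10)]:
  edge (1,5)–(6,0): clear
  edge (6,0)–(11,10): clear
  edge (11,10)–(1,5): clear
  midpoint (15,13) outside
  → clear
Obstacle 2 [(1,22) (3,13) (11,16) (9,22)]:
  edge (1,22)–(3,13): clear
  edge (3,13)–(11,16): clear
  edge (11,16)–(9,22): clear
  edge (9,22)–(1,22): clear
  midpoint (15,13) outside
  → clear
Obstacle 3 [(15,11) (16,0) (23,2)]:
  edge (15,11)–(16,0): clear
  edge (16,0)–(23,2): clear
  edge (23,2)–(15,11): clear
  midpoint (15,13) outside
  → clear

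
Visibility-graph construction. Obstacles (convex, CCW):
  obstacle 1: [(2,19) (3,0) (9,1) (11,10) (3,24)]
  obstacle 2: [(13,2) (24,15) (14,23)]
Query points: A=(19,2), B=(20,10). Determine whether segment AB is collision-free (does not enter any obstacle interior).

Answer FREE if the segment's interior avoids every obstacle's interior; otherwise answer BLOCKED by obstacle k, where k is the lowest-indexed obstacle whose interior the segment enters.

FREE

Obstacle 1 [(2,19) (3,0) (9,1) (11,10) (3,24)]:
  edge (2,19)–(3,0): clear
  edge (3,0)–(9,1): clear
  edge (9,1)–(11,10): clear
  edge (11,10)–(3,24): clear
  edge (3,24)–(2,19): clear
  midpoint (39/2,6) outside
  → clear
Obstacle 2 [(13,2) (24,15) (14,23)]:
  edge (13,2)–(24,15): clear
  edge (24,15)–(14,23): clear
  edge (14,23)–(13,2): clear
  midpoint (39/2,6) outside
  → clear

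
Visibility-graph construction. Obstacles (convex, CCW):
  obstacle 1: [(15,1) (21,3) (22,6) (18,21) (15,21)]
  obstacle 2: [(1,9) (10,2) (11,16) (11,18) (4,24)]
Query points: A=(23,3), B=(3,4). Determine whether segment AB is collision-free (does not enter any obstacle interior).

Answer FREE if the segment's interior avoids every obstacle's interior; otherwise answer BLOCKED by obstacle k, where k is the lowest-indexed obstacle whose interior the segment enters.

BLOCKED by obstacle 1

Obstacle 1 [(15,1) (21,3) (22,6) (18,21) (15,21)]:
  edge (15,1)–(21,3): clear
  edge (21,3)–(22,6): crosses AB
  edge (22,6)–(18,21): clear
  edge (18,21)–(15,21): clear
  edge (15,21)–(15,1): crosses AB
  → BLOCKED
Obstacle 2 [(1,9) (10,2) (11,16) (11,18) (4,24)]:
  edge (1,9)–(10,2): crosses AB
  edge (10,2)–(11,16): crosses AB
  edge (11,16)–(11,18): clear
  edge (11,18)–(4,24): clear
  edge (4,24)–(1,9): clear
  → BLOCKED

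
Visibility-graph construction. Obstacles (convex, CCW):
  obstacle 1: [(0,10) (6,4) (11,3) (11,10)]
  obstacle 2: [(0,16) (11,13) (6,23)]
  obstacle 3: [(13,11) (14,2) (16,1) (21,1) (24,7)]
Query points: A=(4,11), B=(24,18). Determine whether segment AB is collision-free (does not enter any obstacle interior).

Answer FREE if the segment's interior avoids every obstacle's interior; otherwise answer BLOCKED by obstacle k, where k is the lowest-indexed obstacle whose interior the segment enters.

BLOCKED by obstacle 2

Obstacle 1 [(0,10) (6,4) (11,3) (11,10)]:
  edge (0,10)–(6,4): clear
  edge (6,4)–(11,3): clear
  edge (11,3)–(11,10): clear
  edge (11,10)–(0,10): clear
  midpoint (14,29/2) outside
  → clear
Obstacle 2 [(0,16) (11,13) (6,23)]:
  edge (0,16)–(11,13): crosses AB
  edge (11,13)–(6,23): crosses AB
  edge (6,23)–(0,16): clear
  → BLOCKED
Obstacle 3 [(13,11) (14,2) (16,1) (21,1) (24,7)]:
  edge (13,11)–(14,2): clear
  edge (14,2)–(16,1): clear
  edge (16,1)–(21,1): clear
  edge (21,1)–(24,7): clear
  edge (24,7)–(13,11): clear
  midpoint (14,29/2) outside
  → clear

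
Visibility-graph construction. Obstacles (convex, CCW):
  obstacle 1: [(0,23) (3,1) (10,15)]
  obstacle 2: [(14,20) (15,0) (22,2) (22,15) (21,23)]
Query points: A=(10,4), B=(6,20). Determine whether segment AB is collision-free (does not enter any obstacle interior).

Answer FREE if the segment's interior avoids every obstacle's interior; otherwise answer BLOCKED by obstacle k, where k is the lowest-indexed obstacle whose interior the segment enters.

Obstacle 1 [(0,23) (3,1) (10,15)]:
  edge (0,23)–(3,1): clear
  edge (3,1)–(10,15): crosses AB
  edge (10,15)–(0,23): crosses AB
  → BLOCKED
Obstacle 2 [(14,20) (15,0) (22,2) (22,15) (21,23)]:
  edge (14,20)–(15,0): clear
  edge (15,0)–(22,2): clear
  edge (22,2)–(22,15): clear
  edge (22,15)–(21,23): clear
  edge (21,23)–(14,20): clear
  midpoint (8,12) outside
  → clear

BLOCKED by obstacle 1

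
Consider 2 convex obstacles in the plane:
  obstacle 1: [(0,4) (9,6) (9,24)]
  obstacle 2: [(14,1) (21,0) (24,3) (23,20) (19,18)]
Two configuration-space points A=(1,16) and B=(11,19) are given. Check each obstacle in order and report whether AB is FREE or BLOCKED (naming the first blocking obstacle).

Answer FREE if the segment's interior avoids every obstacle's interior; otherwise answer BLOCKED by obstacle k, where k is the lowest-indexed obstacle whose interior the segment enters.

BLOCKED by obstacle 1

Obstacle 1 [(0,4) (9,6) (9,24)]:
  edge (0,4)–(9,6): clear
  edge (9,6)–(9,24): crosses AB
  edge (9,24)–(0,4): crosses AB
  → BLOCKED
Obstacle 2 [(14,1) (21,0) (24,3) (23,20) (19,18)]:
  edge (14,1)–(21,0): clear
  edge (21,0)–(24,3): clear
  edge (24,3)–(23,20): clear
  edge (23,20)–(19,18): clear
  edge (19,18)–(14,1): clear
  midpoint (6,35/2) outside
  → clear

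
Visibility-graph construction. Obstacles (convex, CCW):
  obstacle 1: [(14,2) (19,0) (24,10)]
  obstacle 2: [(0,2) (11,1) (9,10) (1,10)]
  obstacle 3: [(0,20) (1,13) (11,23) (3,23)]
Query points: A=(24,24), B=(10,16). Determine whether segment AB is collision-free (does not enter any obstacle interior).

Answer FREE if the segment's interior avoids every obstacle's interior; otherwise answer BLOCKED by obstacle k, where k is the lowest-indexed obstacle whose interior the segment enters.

Obstacle 1 [(14,2) (19,0) (24,10)]:
  edge (14,2)–(19,0): clear
  edge (19,0)–(24,10): clear
  edge (24,10)–(14,2): clear
  midpoint (17,20) outside
  → clear
Obstacle 2 [(0,2) (11,1) (9,10) (1,10)]:
  edge (0,2)–(11,1): clear
  edge (11,1)–(9,10): clear
  edge (9,10)–(1,10): clear
  edge (1,10)–(0,2): clear
  midpoint (17,20) outside
  → clear
Obstacle 3 [(0,20) (1,13) (11,23) (3,23)]:
  edge (0,20)–(1,13): clear
  edge (1,13)–(11,23): clear
  edge (11,23)–(3,23): clear
  edge (3,23)–(0,20): clear
  midpoint (17,20) outside
  → clear

FREE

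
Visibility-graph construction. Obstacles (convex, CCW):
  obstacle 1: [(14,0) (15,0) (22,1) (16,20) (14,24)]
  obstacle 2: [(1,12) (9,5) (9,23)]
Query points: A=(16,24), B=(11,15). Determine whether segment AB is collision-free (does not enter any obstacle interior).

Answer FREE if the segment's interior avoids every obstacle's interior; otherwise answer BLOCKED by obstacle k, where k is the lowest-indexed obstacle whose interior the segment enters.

Obstacle 1 [(14,0) (15,0) (22,1) (16,20) (14,24)]:
  edge (14,0)–(15,0): clear
  edge (15,0)–(22,1): clear
  edge (22,1)–(16,20): clear
  edge (16,20)–(14,24): crosses AB
  edge (14,24)–(14,0): crosses AB
  → BLOCKED
Obstacle 2 [(1,12) (9,5) (9,23)]:
  edge (1,12)–(9,5): clear
  edge (9,5)–(9,23): clear
  edge (9,23)–(1,12): clear
  midpoint (27/2,39/2) outside
  → clear

BLOCKED by obstacle 1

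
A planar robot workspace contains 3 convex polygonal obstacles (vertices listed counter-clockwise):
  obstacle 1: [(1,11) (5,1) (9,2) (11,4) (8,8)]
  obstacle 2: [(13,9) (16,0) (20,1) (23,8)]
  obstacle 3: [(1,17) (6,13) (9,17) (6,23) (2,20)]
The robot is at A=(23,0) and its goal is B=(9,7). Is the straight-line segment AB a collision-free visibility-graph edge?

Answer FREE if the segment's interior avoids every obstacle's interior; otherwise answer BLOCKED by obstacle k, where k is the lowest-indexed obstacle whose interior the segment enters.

BLOCKED by obstacle 2

Obstacle 1 [(1,11) (5,1) (9,2) (11,4) (8,8)]:
  edge (1,11)–(5,1): clear
  edge (5,1)–(9,2): clear
  edge (9,2)–(11,4): clear
  edge (11,4)–(8,8): clear
  edge (8,8)–(1,11): clear
  midpoint (16,7/2) outside
  → clear
Obstacle 2 [(13,9) (16,0) (20,1) (23,8)]:
  edge (13,9)–(16,0): crosses AB
  edge (16,0)–(20,1): clear
  edge (20,1)–(23,8): crosses AB
  edge (23,8)–(13,9): clear
  → BLOCKED
Obstacle 3 [(1,17) (6,13) (9,17) (6,23) (2,20)]:
  edge (1,17)–(6,13): clear
  edge (6,13)–(9,17): clear
  edge (9,17)–(6,23): clear
  edge (6,23)–(2,20): clear
  edge (2,20)–(1,17): clear
  midpoint (16,7/2) outside
  → clear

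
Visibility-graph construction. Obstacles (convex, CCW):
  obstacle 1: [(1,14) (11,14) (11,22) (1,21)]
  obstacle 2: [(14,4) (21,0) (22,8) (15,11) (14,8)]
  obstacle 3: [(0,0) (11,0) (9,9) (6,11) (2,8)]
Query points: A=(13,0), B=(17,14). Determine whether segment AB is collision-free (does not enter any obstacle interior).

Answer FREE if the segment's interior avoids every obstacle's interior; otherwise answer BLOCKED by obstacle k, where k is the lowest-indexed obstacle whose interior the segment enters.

Obstacle 1 [(1,14) (11,14) (11,22) (1,21)]:
  edge (1,14)–(11,14): clear
  edge (11,14)–(11,22): clear
  edge (11,22)–(1,21): clear
  edge (1,21)–(1,14): clear
  midpoint (15,7) outside
  → clear
Obstacle 2 [(14,4) (21,0) (22,8) (15,11) (14,8)]:
  edge (14,4)–(21,0): crosses AB
  edge (21,0)–(22,8): clear
  edge (22,8)–(15,11): crosses AB
  edge (15,11)–(14,8): clear
  edge (14,8)–(14,4): clear
  → BLOCKED
Obstacle 3 [(0,0) (11,0) (9,9) (6,11) (2,8)]:
  edge (0,0)–(11,0): clear
  edge (11,0)–(9,9): clear
  edge (9,9)–(6,11): clear
  edge (6,11)–(2,8): clear
  edge (2,8)–(0,0): clear
  midpoint (15,7) outside
  → clear

BLOCKED by obstacle 2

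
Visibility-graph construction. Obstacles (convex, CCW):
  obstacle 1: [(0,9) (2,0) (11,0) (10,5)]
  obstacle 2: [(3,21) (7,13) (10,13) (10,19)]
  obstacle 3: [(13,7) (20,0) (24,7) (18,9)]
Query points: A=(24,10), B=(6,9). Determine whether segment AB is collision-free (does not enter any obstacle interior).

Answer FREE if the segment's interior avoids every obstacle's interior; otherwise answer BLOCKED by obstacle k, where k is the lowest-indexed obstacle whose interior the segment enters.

Obstacle 1 [(0,9) (2,0) (11,0) (10,5)]:
  edge (0,9)–(2,0): clear
  edge (2,0)–(11,0): clear
  edge (11,0)–(10,5): clear
  edge (10,5)–(0,9): clear
  midpoint (15,19/2) outside
  → clear
Obstacle 2 [(3,21) (7,13) (10,13) (10,19)]:
  edge (3,21)–(7,13): clear
  edge (7,13)–(10,13): clear
  edge (10,13)–(10,19): clear
  edge (10,19)–(3,21): clear
  midpoint (15,19/2) outside
  → clear
Obstacle 3 [(13,7) (20,0) (24,7) (18,9)]:
  edge (13,7)–(20,0): clear
  edge (20,0)–(24,7): clear
  edge (24,7)–(18,9): clear
  edge (18,9)–(13,7): clear
  midpoint (15,19/2) outside
  → clear

FREE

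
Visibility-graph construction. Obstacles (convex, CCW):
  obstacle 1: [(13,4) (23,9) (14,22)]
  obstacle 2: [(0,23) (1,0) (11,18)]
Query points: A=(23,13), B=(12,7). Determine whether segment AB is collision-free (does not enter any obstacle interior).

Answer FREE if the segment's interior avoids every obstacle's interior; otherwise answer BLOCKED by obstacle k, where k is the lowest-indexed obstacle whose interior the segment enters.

Obstacle 1 [(13,4) (23,9) (14,22)]:
  edge (13,4)–(23,9): clear
  edge (23,9)–(14,22): crosses AB
  edge (14,22)–(13,4): crosses AB
  → BLOCKED
Obstacle 2 [(0,23) (1,0) (11,18)]:
  edge (0,23)–(1,0): clear
  edge (1,0)–(11,18): clear
  edge (11,18)–(0,23): clear
  midpoint (35/2,10) outside
  → clear

BLOCKED by obstacle 1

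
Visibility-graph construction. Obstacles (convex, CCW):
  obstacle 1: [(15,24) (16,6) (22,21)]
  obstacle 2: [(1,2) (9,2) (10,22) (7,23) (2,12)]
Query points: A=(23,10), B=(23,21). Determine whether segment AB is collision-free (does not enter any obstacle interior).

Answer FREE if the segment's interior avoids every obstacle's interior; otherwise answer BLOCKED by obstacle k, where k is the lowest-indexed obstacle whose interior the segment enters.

FREE

Obstacle 1 [(15,24) (16,6) (22,21)]:
  edge (15,24)–(16,6): clear
  edge (16,6)–(22,21): clear
  edge (22,21)–(15,24): clear
  midpoint (23,31/2) outside
  → clear
Obstacle 2 [(1,2) (9,2) (10,22) (7,23) (2,12)]:
  edge (1,2)–(9,2): clear
  edge (9,2)–(10,22): clear
  edge (10,22)–(7,23): clear
  edge (7,23)–(2,12): clear
  edge (2,12)–(1,2): clear
  midpoint (23,31/2) outside
  → clear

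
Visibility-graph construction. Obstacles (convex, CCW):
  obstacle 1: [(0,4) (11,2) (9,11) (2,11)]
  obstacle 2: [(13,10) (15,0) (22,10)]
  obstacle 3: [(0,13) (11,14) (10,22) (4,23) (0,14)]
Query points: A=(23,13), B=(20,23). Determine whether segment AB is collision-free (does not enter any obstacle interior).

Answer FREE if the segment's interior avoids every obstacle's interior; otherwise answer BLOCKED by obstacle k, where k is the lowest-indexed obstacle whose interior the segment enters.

FREE

Obstacle 1 [(0,4) (11,2) (9,11) (2,11)]:
  edge (0,4)–(11,2): clear
  edge (11,2)–(9,11): clear
  edge (9,11)–(2,11): clear
  edge (2,11)–(0,4): clear
  midpoint (43/2,18) outside
  → clear
Obstacle 2 [(13,10) (15,0) (22,10)]:
  edge (13,10)–(15,0): clear
  edge (15,0)–(22,10): clear
  edge (22,10)–(13,10): clear
  midpoint (43/2,18) outside
  → clear
Obstacle 3 [(0,13) (11,14) (10,22) (4,23) (0,14)]:
  edge (0,13)–(11,14): clear
  edge (11,14)–(10,22): clear
  edge (10,22)–(4,23): clear
  edge (4,23)–(0,14): clear
  edge (0,14)–(0,13): clear
  midpoint (43/2,18) outside
  → clear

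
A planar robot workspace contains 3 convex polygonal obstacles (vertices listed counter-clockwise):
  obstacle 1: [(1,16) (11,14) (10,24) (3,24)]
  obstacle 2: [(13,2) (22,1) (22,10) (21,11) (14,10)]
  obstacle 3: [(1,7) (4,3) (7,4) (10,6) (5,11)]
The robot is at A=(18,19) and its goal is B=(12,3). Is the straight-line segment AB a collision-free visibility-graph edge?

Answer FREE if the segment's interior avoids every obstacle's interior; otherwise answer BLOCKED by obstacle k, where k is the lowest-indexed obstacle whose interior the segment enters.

Obstacle 1 [(1,16) (11,14) (10,24) (3,24)]:
  edge (1,16)–(11,14): clear
  edge (11,14)–(10,24): clear
  edge (10,24)–(3,24): clear
  edge (3,24)–(1,16): clear
  midpoint (15,11) outside
  → clear
Obstacle 2 [(13,2) (22,1) (22,10) (21,11) (14,10)]:
  edge (13,2)–(22,1): clear
  edge (22,1)–(22,10): clear
  edge (22,10)–(21,11): clear
  edge (21,11)–(14,10): crosses AB
  edge (14,10)–(13,2): crosses AB
  → BLOCKED
Obstacle 3 [(1,7) (4,3) (7,4) (10,6) (5,11)]:
  edge (1,7)–(4,3): clear
  edge (4,3)–(7,4): clear
  edge (7,4)–(10,6): clear
  edge (10,6)–(5,11): clear
  edge (5,11)–(1,7): clear
  midpoint (15,11) outside
  → clear

BLOCKED by obstacle 2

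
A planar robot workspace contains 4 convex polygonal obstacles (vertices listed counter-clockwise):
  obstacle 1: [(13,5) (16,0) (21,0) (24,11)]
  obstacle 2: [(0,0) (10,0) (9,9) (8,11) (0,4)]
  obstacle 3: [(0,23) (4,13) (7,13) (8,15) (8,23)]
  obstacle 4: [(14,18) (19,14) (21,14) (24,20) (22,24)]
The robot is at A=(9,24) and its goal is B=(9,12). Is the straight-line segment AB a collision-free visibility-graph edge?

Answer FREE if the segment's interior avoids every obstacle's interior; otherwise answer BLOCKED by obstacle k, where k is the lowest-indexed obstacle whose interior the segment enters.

Obstacle 1 [(13,5) (16,0) (21,0) (24,11)]:
  edge (13,5)–(16,0): clear
  edge (16,0)–(21,0): clear
  edge (21,0)–(24,11): clear
  edge (24,11)–(13,5): clear
  midpoint (9,18) outside
  → clear
Obstacle 2 [(0,0) (10,0) (9,9) (8,11) (0,4)]:
  edge (0,0)–(10,0): clear
  edge (10,0)–(9,9): clear
  edge (9,9)–(8,11): clear
  edge (8,11)–(0,4): clear
  edge (0,4)–(0,0): clear
  midpoint (9,18) outside
  → clear
Obstacle 3 [(0,23) (4,13) (7,13) (8,15) (8,23)]:
  edge (0,23)–(4,13): clear
  edge (4,13)–(7,13): clear
  edge (7,13)–(8,15): clear
  edge (8,15)–(8,23): clear
  edge (8,23)–(0,23): clear
  midpoint (9,18) outside
  → clear
Obstacle 4 [(14,18) (19,14) (21,14) (24,20) (22,24)]:
  edge (14,18)–(19,14): clear
  edge (19,14)–(21,14): clear
  edge (21,14)–(24,20): clear
  edge (24,20)–(22,24): clear
  edge (22,24)–(14,18): clear
  midpoint (9,18) outside
  → clear

FREE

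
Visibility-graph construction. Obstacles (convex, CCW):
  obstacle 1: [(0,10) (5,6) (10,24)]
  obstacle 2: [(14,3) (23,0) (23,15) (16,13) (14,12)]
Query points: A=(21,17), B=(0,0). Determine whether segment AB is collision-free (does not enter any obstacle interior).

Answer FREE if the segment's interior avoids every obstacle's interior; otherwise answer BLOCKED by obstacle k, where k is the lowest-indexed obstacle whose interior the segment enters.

Obstacle 1 [(0,10) (5,6) (10,24)]:
  edge (0,10)–(5,6): clear
  edge (5,6)–(10,24): clear
  edge (10,24)–(0,10): clear
  midpoint (21/2,17/2) outside
  → clear
Obstacle 2 [(14,3) (23,0) (23,15) (16,13) (14,12)]:
  edge (14,3)–(23,0): clear
  edge (23,0)–(23,15): clear
  edge (23,15)–(16,13): crosses AB
  edge (16,13)–(14,12): clear
  edge (14,12)–(14,3): crosses AB
  → BLOCKED

BLOCKED by obstacle 2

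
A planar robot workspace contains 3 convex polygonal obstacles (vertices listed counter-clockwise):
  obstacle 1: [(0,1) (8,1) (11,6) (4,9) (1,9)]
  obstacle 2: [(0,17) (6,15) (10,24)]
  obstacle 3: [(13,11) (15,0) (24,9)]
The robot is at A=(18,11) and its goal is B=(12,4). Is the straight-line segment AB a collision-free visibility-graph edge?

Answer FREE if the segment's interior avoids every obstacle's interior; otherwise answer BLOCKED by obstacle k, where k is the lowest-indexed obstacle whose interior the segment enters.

Obstacle 1 [(0,1) (8,1) (11,6) (4,9) (1,9)]:
  edge (0,1)–(8,1): clear
  edge (8,1)–(11,6): clear
  edge (11,6)–(4,9): clear
  edge (4,9)–(1,9): clear
  edge (1,9)–(0,1): clear
  midpoint (15,15/2) outside
  → clear
Obstacle 2 [(0,17) (6,15) (10,24)]:
  edge (0,17)–(6,15): clear
  edge (6,15)–(10,24): clear
  edge (10,24)–(0,17): clear
  midpoint (15,15/2) outside
  → clear
Obstacle 3 [(13,11) (15,0) (24,9)]:
  edge (13,11)–(15,0): crosses AB
  edge (15,0)–(24,9): clear
  edge (24,9)–(13,11): crosses AB
  → BLOCKED

BLOCKED by obstacle 3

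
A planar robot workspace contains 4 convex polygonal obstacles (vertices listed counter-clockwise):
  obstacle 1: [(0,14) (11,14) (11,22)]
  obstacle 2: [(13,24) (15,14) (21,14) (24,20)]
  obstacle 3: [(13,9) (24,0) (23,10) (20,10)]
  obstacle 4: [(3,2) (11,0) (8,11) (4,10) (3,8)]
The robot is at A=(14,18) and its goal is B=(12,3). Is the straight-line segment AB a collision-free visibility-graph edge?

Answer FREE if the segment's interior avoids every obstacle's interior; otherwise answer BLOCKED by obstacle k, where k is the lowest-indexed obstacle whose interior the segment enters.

Obstacle 1 [(0,14) (11,14) (11,22)]:
  edge (0,14)–(11,14): clear
  edge (11,14)–(11,22): clear
  edge (11,22)–(0,14): clear
  midpoint (13,21/2) outside
  → clear
Obstacle 2 [(13,24) (15,14) (21,14) (24,20)]:
  edge (13,24)–(15,14): clear
  edge (15,14)–(21,14): clear
  edge (21,14)–(24,20): clear
  edge (24,20)–(13,24): clear
  midpoint (13,21/2) outside
  → clear
Obstacle 3 [(13,9) (24,0) (23,10) (20,10)]:
  edge (13,9)–(24,0): clear
  edge (24,0)–(23,10): clear
  edge (23,10)–(20,10): clear
  edge (20,10)–(13,9): clear
  midpoint (13,21/2) outside
  → clear
Obstacle 4 [(3,2) (11,0) (8,11) (4,10) (3,8)]:
  edge (3,2)–(11,0): clear
  edge (11,0)–(8,11): clear
  edge (8,11)–(4,10): clear
  edge (4,10)–(3,8): clear
  edge (3,8)–(3,2): clear
  midpoint (13,21/2) outside
  → clear

FREE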